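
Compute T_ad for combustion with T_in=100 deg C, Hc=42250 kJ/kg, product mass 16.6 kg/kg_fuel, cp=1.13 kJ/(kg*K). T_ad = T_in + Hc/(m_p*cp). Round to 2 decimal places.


T_ad = T_in + Hc / (m_p * cp)
Denominator = 16.6 * 1.13 = 18.7580
Temperature rise = 42250 / 18.7580 = 2252.37 K
T_ad = 100 + 2252.37 = 2352.37 deg C


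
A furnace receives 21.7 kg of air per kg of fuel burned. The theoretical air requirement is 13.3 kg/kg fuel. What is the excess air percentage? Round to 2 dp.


Excess air = actual - stoichiometric = 21.7 - 13.3 = 8.40 kg/kg fuel
Excess air % = (excess / stoich) * 100 = (8.40 / 13.3) * 100 = 63.16%


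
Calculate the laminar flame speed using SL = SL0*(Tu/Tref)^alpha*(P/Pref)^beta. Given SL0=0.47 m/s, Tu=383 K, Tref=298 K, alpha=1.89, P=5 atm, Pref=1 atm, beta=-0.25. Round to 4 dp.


SL = SL0 * (Tu/Tref)^alpha * (P/Pref)^beta
T ratio = 383/298 = 1.28523490
(T ratio)^alpha = 1.28523490^1.89 = 1.606856
(P/Pref)^beta = 5^(-0.25) = 0.668740
SL = 0.47 * 1.606856 * 0.668740 = 0.5050 m/s


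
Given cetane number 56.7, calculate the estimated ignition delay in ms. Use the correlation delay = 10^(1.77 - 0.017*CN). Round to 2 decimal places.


delay = 10^(1.77 - 0.017*CN)
Exponent = 1.77 - 0.017*56.7 = 0.8061
delay = 10^0.8061 = 6.40 ms


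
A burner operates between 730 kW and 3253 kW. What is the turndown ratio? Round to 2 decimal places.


TDR = Q_max / Q_min
TDR = 3253 / 730 = 4.46


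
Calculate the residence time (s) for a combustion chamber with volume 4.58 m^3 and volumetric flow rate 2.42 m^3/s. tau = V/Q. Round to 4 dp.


tau = V / Q_flow
tau = 4.58 / 2.42 = 1.8926 s


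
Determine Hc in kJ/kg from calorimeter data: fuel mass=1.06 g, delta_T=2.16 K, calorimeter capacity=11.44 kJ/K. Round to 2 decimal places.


Hc = C_cal * delta_T / m_fuel
Q_released = 11.44 * 2.16 = 24.7104 kJ
m_fuel = 1.06 g = 1.06/1000 kg = 0.001060 kg
Hc = 24.7104 / 0.001060 = 23311.70 kJ/kg


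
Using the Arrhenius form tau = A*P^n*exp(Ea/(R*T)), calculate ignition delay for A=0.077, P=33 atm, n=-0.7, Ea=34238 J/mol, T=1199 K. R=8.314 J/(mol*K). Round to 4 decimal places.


tau = A * P^n * exp(Ea/(R*T))
P^n = 33^(-0.7) = 0.08650481
Ea/(R*T) = 34238/(8.314*1199) = 3.434624
exp(Ea/(R*T)) = 31.019743
tau = 0.077 * 0.08650481 * 31.019743 = 0.2066 ms


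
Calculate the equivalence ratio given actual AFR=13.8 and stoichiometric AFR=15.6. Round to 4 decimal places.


phi = AFR_stoich / AFR_actual
phi = 15.6 / 13.8 = 1.1304


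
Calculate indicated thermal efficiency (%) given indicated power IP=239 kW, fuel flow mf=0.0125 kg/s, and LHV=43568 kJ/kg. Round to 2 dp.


eta_ith = (IP / (mf * LHV)) * 100
Denominator = 0.0125 * 43568 = 544.6000 kW
eta_ith = (239 / 544.6000) * 100 = 43.89%


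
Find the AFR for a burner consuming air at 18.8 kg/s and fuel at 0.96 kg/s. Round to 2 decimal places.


AFR = m_air / m_fuel
AFR = 18.8 / 0.96 = 19.58


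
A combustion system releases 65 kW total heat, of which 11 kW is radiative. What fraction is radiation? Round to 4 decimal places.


f_rad = Q_rad / Q_total
f_rad = 11 / 65 = 0.1692


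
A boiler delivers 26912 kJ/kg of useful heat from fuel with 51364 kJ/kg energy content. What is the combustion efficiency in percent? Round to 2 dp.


Efficiency = (Q_useful / Q_fuel) * 100
Efficiency = (26912 / 51364) * 100
Efficiency = 0.5239 * 100 = 52.39%


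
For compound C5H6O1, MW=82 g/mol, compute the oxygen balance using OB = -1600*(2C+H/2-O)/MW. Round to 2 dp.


OB = -1600 * (2C + H/2 - O) / MW
Inner = 2*5 + 6/2 - 1 = 12.00
OB = -1600 * 12.00 / 82 = -234.15%


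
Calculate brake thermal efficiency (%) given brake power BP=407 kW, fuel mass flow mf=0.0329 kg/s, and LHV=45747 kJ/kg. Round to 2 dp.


eta_BTE = (BP / (mf * LHV)) * 100
Denominator = 0.0329 * 45747 = 1505.0763 kW
eta_BTE = (407 / 1505.0763) * 100 = 27.04%


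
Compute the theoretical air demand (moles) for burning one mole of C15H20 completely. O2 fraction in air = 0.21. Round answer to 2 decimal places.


Balanced combustion: C15H20 + 20 O2 -> 15 CO2 + 10 H2O
O2 needed = C + H/4 = 15 + 20/4 = 20.00 moles
Air moles = O2 / 0.21 = 20.00 / 0.21 = 95.24 moles air


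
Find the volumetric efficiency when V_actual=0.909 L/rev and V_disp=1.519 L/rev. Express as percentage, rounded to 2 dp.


eta_v = (V_actual / V_disp) * 100
Ratio = 0.909 / 1.519 = 0.5984
eta_v = 0.5984 * 100 = 59.84%


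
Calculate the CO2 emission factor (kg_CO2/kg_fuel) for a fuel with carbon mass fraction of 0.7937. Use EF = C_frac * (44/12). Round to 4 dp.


EF = C_frac * (M_CO2 / M_C)
EF = 0.7937 * (44/12)
EF = 0.7937 * 3.666667 = 2.9102 kg_CO2/kg_fuel


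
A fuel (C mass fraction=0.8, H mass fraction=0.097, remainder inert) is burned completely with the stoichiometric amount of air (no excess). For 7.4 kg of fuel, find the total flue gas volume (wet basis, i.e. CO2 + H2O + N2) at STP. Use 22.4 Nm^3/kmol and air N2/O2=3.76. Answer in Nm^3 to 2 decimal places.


Per kg fuel: CO2 = (C/12 kmol)*22.4 = (0.8/12)*22.4 = 1.49333 Nm^3
Per kg fuel: H2O = (H/2 kmol)*22.4 = (0.097/2)*22.4 = 1.08640 Nm^3
O2 needed per kg fuel = C/12 + H/4 = 0.8/12 + 0.097/4 = 0.09091667 kmol
Per kg fuel: N2 = O2*3.76*22.4 = 0.09091667*3.76*22.4 = 7.65737 Nm^3
Total per kg = 1.49333 + 1.08640 + 7.65737 = 10.23710 Nm^3
Total = 10.23710 * 7.4 = 75.75 Nm^3


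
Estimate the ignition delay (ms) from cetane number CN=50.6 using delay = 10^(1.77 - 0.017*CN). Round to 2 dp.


delay = 10^(1.77 - 0.017*CN)
Exponent = 1.77 - 0.017*50.6 = 0.9098
delay = 10^0.9098 = 8.12 ms


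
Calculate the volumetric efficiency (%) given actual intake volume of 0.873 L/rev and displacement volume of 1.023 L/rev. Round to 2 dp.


eta_v = (V_actual / V_disp) * 100
Ratio = 0.873 / 1.023 = 0.8534
eta_v = 0.8534 * 100 = 85.34%


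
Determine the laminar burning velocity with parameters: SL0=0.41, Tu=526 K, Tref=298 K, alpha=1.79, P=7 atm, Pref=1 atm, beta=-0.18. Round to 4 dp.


SL = SL0 * (Tu/Tref)^alpha * (P/Pref)^beta
T ratio = 526/298 = 1.76510067
(T ratio)^alpha = 1.76510067^1.79 = 2.765142
(P/Pref)^beta = 7^(-0.18) = 0.704502
SL = 0.41 * 2.765142 * 0.704502 = 0.7987 m/s


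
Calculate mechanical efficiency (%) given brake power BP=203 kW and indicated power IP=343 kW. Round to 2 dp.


eta_mech = (BP / IP) * 100
Ratio = 203 / 343 = 0.5918
eta_mech = 0.5918 * 100 = 59.18%


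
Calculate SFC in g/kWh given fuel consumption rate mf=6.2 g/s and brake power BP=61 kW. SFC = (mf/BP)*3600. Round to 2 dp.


SFC = (mf / BP) * 3600
Rate = 6.2 / 61 = 0.101639 g/(s*kW)
SFC = 0.101639 * 3600 = 365.90 g/kWh


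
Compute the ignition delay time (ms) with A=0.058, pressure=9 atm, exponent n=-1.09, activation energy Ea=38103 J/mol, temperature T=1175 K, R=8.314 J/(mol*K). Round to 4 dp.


tau = A * P^n * exp(Ea/(R*T))
P^n = 9^(-1.09) = 0.09117498
Ea/(R*T) = 38103/(8.314*1175) = 3.900419
exp(Ea/(R*T)) = 49.423162
tau = 0.058 * 0.09117498 * 49.423162 = 0.2614 ms


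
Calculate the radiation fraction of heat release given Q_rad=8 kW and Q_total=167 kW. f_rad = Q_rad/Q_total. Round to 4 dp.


f_rad = Q_rad / Q_total
f_rad = 8 / 167 = 0.0479


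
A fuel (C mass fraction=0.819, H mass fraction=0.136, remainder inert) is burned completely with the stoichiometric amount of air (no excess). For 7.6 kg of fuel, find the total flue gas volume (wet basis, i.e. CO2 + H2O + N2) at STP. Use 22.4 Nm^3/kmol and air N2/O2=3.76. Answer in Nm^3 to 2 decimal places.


Per kg fuel: CO2 = (C/12 kmol)*22.4 = (0.819/12)*22.4 = 1.52880 Nm^3
Per kg fuel: H2O = (H/2 kmol)*22.4 = (0.136/2)*22.4 = 1.52320 Nm^3
O2 needed per kg fuel = C/12 + H/4 = 0.819/12 + 0.136/4 = 0.10225000 kmol
Per kg fuel: N2 = O2*3.76*22.4 = 0.10225000*3.76*22.4 = 8.61190 Nm^3
Total per kg = 1.52880 + 1.52320 + 8.61190 = 11.66390 Nm^3
Total = 11.66390 * 7.6 = 88.65 Nm^3


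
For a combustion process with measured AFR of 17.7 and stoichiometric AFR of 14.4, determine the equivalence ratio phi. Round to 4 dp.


phi = AFR_stoich / AFR_actual
phi = 14.4 / 17.7 = 0.8136


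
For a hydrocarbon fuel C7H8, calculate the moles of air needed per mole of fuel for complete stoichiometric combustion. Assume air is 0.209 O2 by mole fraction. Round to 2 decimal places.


Balanced combustion: C7H8 + 9 O2 -> 7 CO2 + 4 H2O
O2 needed = C + H/4 = 7 + 8/4 = 9.00 moles
Air moles = O2 / 0.209 = 9.00 / 0.209 = 43.06 moles air


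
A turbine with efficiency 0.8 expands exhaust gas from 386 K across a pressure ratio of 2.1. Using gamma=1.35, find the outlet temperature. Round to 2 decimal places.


T_out = T_in * (1 - eta * (1 - PR^(-(gamma-1)/gamma)))
Exponent = -(1.35-1)/1.35 = -0.25925926
PR^exp = 2.1^(-0.25925926) = 0.82501466
Factor = 1 - 0.8*(1 - 0.82501466) = 0.86001173
T_out = 386 * 0.86001173 = 331.96 K


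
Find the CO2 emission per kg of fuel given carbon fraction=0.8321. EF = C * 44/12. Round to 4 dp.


EF = C_frac * (M_CO2 / M_C)
EF = 0.8321 * (44/12)
EF = 0.8321 * 3.666667 = 3.0510 kg_CO2/kg_fuel


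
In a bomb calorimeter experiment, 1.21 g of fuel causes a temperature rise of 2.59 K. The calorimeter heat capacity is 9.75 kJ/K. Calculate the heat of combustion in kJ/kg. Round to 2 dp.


Hc = C_cal * delta_T / m_fuel
Q_released = 9.75 * 2.59 = 25.2525 kJ
m_fuel = 1.21 g = 1.21/1000 kg = 0.001210 kg
Hc = 25.2525 / 0.001210 = 20869.83 kJ/kg


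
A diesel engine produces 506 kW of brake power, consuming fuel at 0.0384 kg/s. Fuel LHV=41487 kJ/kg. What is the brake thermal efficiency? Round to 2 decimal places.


eta_BTE = (BP / (mf * LHV)) * 100
Denominator = 0.0384 * 41487 = 1593.1008 kW
eta_BTE = (506 / 1593.1008) * 100 = 31.76%


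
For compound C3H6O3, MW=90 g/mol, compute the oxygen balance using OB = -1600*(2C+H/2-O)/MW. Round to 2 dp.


OB = -1600 * (2C + H/2 - O) / MW
Inner = 2*3 + 6/2 - 3 = 6.00
OB = -1600 * 6.00 / 90 = -106.67%


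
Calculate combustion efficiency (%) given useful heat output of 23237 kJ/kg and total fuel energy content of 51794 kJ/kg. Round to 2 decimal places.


Efficiency = (Q_useful / Q_fuel) * 100
Efficiency = (23237 / 51794) * 100
Efficiency = 0.4486 * 100 = 44.86%


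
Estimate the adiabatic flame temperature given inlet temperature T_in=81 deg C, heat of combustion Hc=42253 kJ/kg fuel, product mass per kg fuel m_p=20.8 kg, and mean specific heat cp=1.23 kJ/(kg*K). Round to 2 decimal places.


T_ad = T_in + Hc / (m_p * cp)
Denominator = 20.8 * 1.23 = 25.5840
Temperature rise = 42253 / 25.5840 = 1651.54 K
T_ad = 81 + 1651.54 = 1732.54 deg C


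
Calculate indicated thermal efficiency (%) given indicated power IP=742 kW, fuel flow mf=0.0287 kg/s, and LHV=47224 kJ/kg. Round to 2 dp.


eta_ith = (IP / (mf * LHV)) * 100
Denominator = 0.0287 * 47224 = 1355.3288 kW
eta_ith = (742 / 1355.3288) * 100 = 54.75%


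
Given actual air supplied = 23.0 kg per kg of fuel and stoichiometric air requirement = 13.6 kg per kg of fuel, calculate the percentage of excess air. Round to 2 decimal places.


Excess air = actual - stoichiometric = 23.0 - 13.6 = 9.40 kg/kg fuel
Excess air % = (excess / stoich) * 100 = (9.40 / 13.6) * 100 = 69.12%


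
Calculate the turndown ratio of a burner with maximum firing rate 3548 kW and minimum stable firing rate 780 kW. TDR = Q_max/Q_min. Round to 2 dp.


TDR = Q_max / Q_min
TDR = 3548 / 780 = 4.55


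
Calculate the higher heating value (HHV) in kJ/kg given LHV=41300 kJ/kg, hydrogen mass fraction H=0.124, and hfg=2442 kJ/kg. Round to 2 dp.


HHV = LHV + hfg * 9 * H
Water addition = 2442 * 9 * 0.124 = 2725.272 kJ/kg
HHV = 41300 + 2725.272 = 44025.27 kJ/kg


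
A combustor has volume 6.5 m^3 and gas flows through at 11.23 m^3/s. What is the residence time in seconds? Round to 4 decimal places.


tau = V / Q_flow
tau = 6.5 / 11.23 = 0.5788 s


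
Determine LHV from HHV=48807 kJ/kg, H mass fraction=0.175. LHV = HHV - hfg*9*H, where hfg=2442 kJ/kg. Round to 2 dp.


LHV = HHV - hfg * 9 * H
Water correction = 2442 * 9 * 0.175 = 3846.150 kJ/kg
LHV = 48807 - 3846.150 = 44960.85 kJ/kg


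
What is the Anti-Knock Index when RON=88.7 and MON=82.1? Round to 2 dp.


AKI = (RON + MON) / 2
AKI = (88.7 + 82.1) / 2
AKI = 170.8 / 2 = 85.40


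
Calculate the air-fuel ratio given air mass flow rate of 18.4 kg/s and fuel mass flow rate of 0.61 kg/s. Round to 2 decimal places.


AFR = m_air / m_fuel
AFR = 18.4 / 0.61 = 30.16


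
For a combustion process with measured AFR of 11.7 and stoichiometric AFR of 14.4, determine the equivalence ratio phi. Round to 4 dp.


phi = AFR_stoich / AFR_actual
phi = 14.4 / 11.7 = 1.2308


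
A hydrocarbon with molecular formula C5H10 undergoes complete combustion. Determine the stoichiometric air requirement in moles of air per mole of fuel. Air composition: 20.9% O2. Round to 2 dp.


Balanced combustion: C5H10 + 7.5 O2 -> 5 CO2 + 5 H2O
O2 needed = C + H/4 = 5 + 10/4 = 7.50 moles
Air moles = O2 / 0.209 = 7.50 / 0.209 = 35.89 moles air


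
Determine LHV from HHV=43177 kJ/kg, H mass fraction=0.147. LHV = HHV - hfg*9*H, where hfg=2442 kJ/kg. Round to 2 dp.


LHV = HHV - hfg * 9 * H
Water correction = 2442 * 9 * 0.147 = 3230.766 kJ/kg
LHV = 43177 - 3230.766 = 39946.23 kJ/kg


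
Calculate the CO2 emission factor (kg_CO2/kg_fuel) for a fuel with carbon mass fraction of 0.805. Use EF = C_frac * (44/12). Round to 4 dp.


EF = C_frac * (M_CO2 / M_C)
EF = 0.805 * (44/12)
EF = 0.805 * 3.666667 = 2.9517 kg_CO2/kg_fuel


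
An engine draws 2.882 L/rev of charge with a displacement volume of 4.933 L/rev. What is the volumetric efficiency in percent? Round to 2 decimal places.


eta_v = (V_actual / V_disp) * 100
Ratio = 2.882 / 4.933 = 0.5842
eta_v = 0.5842 * 100 = 58.42%


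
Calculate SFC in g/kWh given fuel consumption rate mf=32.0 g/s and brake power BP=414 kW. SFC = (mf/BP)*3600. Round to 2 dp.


SFC = (mf / BP) * 3600
Rate = 32.0 / 414 = 0.077295 g/(s*kW)
SFC = 0.077295 * 3600 = 278.26 g/kWh


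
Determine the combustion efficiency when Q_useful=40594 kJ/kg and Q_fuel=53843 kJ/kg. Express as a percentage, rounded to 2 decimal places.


Efficiency = (Q_useful / Q_fuel) * 100
Efficiency = (40594 / 53843) * 100
Efficiency = 0.7539 * 100 = 75.39%


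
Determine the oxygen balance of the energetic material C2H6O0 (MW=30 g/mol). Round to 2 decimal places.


OB = -1600 * (2C + H/2 - O) / MW
Inner = 2*2 + 6/2 - 0 = 7.00
OB = -1600 * 7.00 / 30 = -373.33%


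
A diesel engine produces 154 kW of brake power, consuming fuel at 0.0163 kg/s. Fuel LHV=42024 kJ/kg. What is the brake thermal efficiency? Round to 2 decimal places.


eta_BTE = (BP / (mf * LHV)) * 100
Denominator = 0.0163 * 42024 = 684.9912 kW
eta_BTE = (154 / 684.9912) * 100 = 22.48%


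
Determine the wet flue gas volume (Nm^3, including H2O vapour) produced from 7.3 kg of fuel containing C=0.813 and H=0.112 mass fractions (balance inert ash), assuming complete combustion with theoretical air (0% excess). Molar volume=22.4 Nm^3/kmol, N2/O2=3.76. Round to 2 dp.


Per kg fuel: CO2 = (C/12 kmol)*22.4 = (0.813/12)*22.4 = 1.51760 Nm^3
Per kg fuel: H2O = (H/2 kmol)*22.4 = (0.112/2)*22.4 = 1.25440 Nm^3
O2 needed per kg fuel = C/12 + H/4 = 0.813/12 + 0.112/4 = 0.09575000 kmol
Per kg fuel: N2 = O2*3.76*22.4 = 0.09575000*3.76*22.4 = 8.06445 Nm^3
Total per kg = 1.51760 + 1.25440 + 8.06445 = 10.83645 Nm^3
Total = 10.83645 * 7.3 = 79.11 Nm^3


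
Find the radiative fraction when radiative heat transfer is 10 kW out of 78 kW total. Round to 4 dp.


f_rad = Q_rad / Q_total
f_rad = 10 / 78 = 0.1282


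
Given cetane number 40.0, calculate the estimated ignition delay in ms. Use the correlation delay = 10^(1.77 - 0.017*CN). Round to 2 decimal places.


delay = 10^(1.77 - 0.017*CN)
Exponent = 1.77 - 0.017*40.0 = 1.0900
delay = 10^1.0900 = 12.30 ms


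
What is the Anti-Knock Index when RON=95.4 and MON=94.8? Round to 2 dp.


AKI = (RON + MON) / 2
AKI = (95.4 + 94.8) / 2
AKI = 190.2 / 2 = 95.10


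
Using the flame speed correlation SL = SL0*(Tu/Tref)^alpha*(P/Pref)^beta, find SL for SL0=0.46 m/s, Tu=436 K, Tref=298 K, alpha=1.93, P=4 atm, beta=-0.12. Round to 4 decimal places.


SL = SL0 * (Tu/Tref)^alpha * (P/Pref)^beta
T ratio = 436/298 = 1.46308725
(T ratio)^alpha = 1.46308725^1.93 = 2.084354
(P/Pref)^beta = 4^(-0.12) = 0.846745
SL = 0.46 * 2.084354 * 0.846745 = 0.8119 m/s


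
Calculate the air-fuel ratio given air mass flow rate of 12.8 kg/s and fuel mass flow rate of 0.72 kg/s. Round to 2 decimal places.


AFR = m_air / m_fuel
AFR = 12.8 / 0.72 = 17.78


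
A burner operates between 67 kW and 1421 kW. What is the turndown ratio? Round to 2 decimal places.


TDR = Q_max / Q_min
TDR = 1421 / 67 = 21.21


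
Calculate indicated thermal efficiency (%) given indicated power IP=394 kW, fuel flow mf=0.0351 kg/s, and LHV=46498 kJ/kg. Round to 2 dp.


eta_ith = (IP / (mf * LHV)) * 100
Denominator = 0.0351 * 46498 = 1632.0798 kW
eta_ith = (394 / 1632.0798) * 100 = 24.14%


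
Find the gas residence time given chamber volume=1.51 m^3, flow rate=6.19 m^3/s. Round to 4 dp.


tau = V / Q_flow
tau = 1.51 / 6.19 = 0.2439 s


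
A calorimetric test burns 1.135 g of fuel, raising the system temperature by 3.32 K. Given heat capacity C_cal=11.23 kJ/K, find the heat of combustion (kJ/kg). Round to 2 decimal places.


Hc = C_cal * delta_T / m_fuel
Q_released = 11.23 * 3.32 = 37.2836 kJ
m_fuel = 1.135 g = 1.135/1000 kg = 0.001135 kg
Hc = 37.2836 / 0.001135 = 32848.99 kJ/kg


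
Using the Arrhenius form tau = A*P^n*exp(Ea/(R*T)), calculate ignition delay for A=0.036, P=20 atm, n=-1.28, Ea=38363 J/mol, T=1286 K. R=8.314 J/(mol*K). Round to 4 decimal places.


tau = A * P^n * exp(Ea/(R*T))
P^n = 20^(-1.28) = 0.02161134
Ea/(R*T) = 38363/(8.314*1286) = 3.588076
exp(Ea/(R*T)) = 36.164411
tau = 0.036 * 0.02161134 * 36.164411 = 0.0281 ms


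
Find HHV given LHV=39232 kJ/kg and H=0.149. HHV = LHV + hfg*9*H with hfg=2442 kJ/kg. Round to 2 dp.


HHV = LHV + hfg * 9 * H
Water addition = 2442 * 9 * 0.149 = 3274.722 kJ/kg
HHV = 39232 + 3274.722 = 42506.72 kJ/kg


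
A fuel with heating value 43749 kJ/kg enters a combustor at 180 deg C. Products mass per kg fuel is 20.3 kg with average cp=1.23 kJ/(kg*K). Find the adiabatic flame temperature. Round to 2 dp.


T_ad = T_in + Hc / (m_p * cp)
Denominator = 20.3 * 1.23 = 24.9690
Temperature rise = 43749 / 24.9690 = 1752.13 K
T_ad = 180 + 1752.13 = 1932.13 deg C


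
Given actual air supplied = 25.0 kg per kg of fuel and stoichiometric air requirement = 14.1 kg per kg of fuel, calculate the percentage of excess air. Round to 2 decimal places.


Excess air = actual - stoichiometric = 25.0 - 14.1 = 10.90 kg/kg fuel
Excess air % = (excess / stoich) * 100 = (10.90 / 14.1) * 100 = 77.30%


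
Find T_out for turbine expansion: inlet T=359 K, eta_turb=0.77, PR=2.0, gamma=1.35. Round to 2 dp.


T_out = T_in * (1 - eta * (1 - PR^(-(gamma-1)/gamma)))
Exponent = -(1.35-1)/1.35 = -0.25925926
PR^exp = 2.0^(-0.25925926) = 0.83551680
Factor = 1 - 0.77*(1 - 0.83551680) = 0.87334794
T_out = 359 * 0.87334794 = 313.53 K


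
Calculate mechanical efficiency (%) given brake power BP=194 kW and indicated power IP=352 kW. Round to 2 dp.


eta_mech = (BP / IP) * 100
Ratio = 194 / 352 = 0.5511
eta_mech = 0.5511 * 100 = 55.11%


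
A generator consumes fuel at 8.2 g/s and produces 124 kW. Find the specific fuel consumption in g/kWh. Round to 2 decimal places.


SFC = (mf / BP) * 3600
Rate = 8.2 / 124 = 0.066129 g/(s*kW)
SFC = 0.066129 * 3600 = 238.06 g/kWh


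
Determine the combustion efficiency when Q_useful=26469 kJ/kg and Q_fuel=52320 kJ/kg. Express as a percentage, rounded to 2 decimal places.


Efficiency = (Q_useful / Q_fuel) * 100
Efficiency = (26469 / 52320) * 100
Efficiency = 0.5059 * 100 = 50.59%


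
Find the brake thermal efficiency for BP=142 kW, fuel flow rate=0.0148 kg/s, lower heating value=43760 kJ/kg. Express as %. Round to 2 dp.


eta_BTE = (BP / (mf * LHV)) * 100
Denominator = 0.0148 * 43760 = 647.6480 kW
eta_BTE = (142 / 647.6480) * 100 = 21.93%


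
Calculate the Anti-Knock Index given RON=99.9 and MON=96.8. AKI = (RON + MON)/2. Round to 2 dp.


AKI = (RON + MON) / 2
AKI = (99.9 + 96.8) / 2
AKI = 196.7 / 2 = 98.35


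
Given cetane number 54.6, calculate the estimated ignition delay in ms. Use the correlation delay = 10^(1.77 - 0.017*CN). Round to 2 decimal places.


delay = 10^(1.77 - 0.017*CN)
Exponent = 1.77 - 0.017*54.6 = 0.8418
delay = 10^0.8418 = 6.95 ms


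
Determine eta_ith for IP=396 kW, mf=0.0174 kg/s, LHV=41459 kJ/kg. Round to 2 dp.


eta_ith = (IP / (mf * LHV)) * 100
Denominator = 0.0174 * 41459 = 721.3866 kW
eta_ith = (396 / 721.3866) * 100 = 54.89%


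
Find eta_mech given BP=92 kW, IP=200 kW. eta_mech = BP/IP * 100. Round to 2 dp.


eta_mech = (BP / IP) * 100
Ratio = 92 / 200 = 0.4600
eta_mech = 0.4600 * 100 = 46.00%


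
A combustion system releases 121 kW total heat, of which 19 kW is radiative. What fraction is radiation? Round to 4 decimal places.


f_rad = Q_rad / Q_total
f_rad = 19 / 121 = 0.1570


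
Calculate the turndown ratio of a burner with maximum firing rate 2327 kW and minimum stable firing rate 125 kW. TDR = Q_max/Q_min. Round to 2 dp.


TDR = Q_max / Q_min
TDR = 2327 / 125 = 18.62


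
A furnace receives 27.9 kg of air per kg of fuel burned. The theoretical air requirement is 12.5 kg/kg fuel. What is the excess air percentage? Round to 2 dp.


Excess air = actual - stoichiometric = 27.9 - 12.5 = 15.40 kg/kg fuel
Excess air % = (excess / stoich) * 100 = (15.40 / 12.5) * 100 = 123.20%


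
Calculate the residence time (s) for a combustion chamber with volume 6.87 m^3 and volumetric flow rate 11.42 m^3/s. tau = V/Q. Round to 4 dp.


tau = V / Q_flow
tau = 6.87 / 11.42 = 0.6016 s


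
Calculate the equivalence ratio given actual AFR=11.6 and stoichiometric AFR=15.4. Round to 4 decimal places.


phi = AFR_stoich / AFR_actual
phi = 15.4 / 11.6 = 1.3276


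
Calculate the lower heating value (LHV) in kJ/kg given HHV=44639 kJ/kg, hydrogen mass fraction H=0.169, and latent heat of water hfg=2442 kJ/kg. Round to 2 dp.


LHV = HHV - hfg * 9 * H
Water correction = 2442 * 9 * 0.169 = 3714.282 kJ/kg
LHV = 44639 - 3714.282 = 40924.72 kJ/kg


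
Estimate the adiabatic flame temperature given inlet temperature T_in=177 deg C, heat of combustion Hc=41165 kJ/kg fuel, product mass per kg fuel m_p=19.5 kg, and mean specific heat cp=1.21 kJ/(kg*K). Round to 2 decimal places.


T_ad = T_in + Hc / (m_p * cp)
Denominator = 19.5 * 1.21 = 23.5950
Temperature rise = 41165 / 23.5950 = 1744.65 K
T_ad = 177 + 1744.65 = 1921.65 deg C


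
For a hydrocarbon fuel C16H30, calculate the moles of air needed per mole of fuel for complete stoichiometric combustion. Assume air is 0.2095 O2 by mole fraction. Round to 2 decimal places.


Balanced combustion: C16H30 + 23.5 O2 -> 16 CO2 + 15 H2O
O2 needed = C + H/4 = 16 + 30/4 = 23.50 moles
Air moles = O2 / 0.2095 = 23.50 / 0.2095 = 112.17 moles air


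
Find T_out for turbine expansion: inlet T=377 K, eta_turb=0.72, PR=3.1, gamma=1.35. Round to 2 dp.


T_out = T_in * (1 - eta * (1 - PR^(-(gamma-1)/gamma)))
Exponent = -(1.35-1)/1.35 = -0.25925926
PR^exp = 3.1^(-0.25925926) = 0.74577862
Factor = 1 - 0.72*(1 - 0.74577862) = 0.81696061
T_out = 377 * 0.81696061 = 307.99 K


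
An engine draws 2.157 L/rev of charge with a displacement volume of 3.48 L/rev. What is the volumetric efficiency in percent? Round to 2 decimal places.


eta_v = (V_actual / V_disp) * 100
Ratio = 2.157 / 3.48 = 0.6198
eta_v = 0.6198 * 100 = 61.98%


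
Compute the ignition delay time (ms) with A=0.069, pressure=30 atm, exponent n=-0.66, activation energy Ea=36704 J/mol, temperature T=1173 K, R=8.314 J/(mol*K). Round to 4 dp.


tau = A * P^n * exp(Ea/(R*T))
P^n = 30^(-0.66) = 0.10594976
Ea/(R*T) = 36704/(8.314*1173) = 3.763617
exp(Ea/(R*T)) = 43.104030
tau = 0.069 * 0.10594976 * 43.104030 = 0.3151 ms


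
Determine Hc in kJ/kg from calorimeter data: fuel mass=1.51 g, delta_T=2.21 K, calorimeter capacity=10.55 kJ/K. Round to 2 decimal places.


Hc = C_cal * delta_T / m_fuel
Q_released = 10.55 * 2.21 = 23.3155 kJ
m_fuel = 1.51 g = 1.51/1000 kg = 0.001510 kg
Hc = 23.3155 / 0.001510 = 15440.73 kJ/kg


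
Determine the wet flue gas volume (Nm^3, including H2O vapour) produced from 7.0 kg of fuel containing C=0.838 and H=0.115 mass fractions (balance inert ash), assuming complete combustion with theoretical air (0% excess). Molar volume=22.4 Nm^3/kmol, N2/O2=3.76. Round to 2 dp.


Per kg fuel: CO2 = (C/12 kmol)*22.4 = (0.838/12)*22.4 = 1.56427 Nm^3
Per kg fuel: H2O = (H/2 kmol)*22.4 = (0.115/2)*22.4 = 1.28800 Nm^3
O2 needed per kg fuel = C/12 + H/4 = 0.838/12 + 0.115/4 = 0.09858333 kmol
Per kg fuel: N2 = O2*3.76*22.4 = 0.09858333*3.76*22.4 = 8.30308 Nm^3
Total per kg = 1.56427 + 1.28800 + 8.30308 = 11.15535 Nm^3
Total = 11.15535 * 7.0 = 78.09 Nm^3


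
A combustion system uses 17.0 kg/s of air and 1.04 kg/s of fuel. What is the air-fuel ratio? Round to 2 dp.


AFR = m_air / m_fuel
AFR = 17.0 / 1.04 = 16.35


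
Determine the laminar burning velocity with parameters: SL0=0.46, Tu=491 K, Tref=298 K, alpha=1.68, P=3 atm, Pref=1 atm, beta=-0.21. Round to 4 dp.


SL = SL0 * (Tu/Tref)^alpha * (P/Pref)^beta
T ratio = 491/298 = 1.64765101
(T ratio)^alpha = 1.64765101^1.68 = 2.313841
(P/Pref)^beta = 3^(-0.21) = 0.793971
SL = 0.46 * 2.313841 * 0.793971 = 0.8451 m/s


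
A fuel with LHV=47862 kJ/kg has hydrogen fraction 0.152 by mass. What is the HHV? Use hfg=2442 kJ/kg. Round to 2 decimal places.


HHV = LHV + hfg * 9 * H
Water addition = 2442 * 9 * 0.152 = 3340.656 kJ/kg
HHV = 47862 + 3340.656 = 51202.66 kJ/kg


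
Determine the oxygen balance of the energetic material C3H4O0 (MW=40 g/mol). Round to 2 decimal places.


OB = -1600 * (2C + H/2 - O) / MW
Inner = 2*3 + 4/2 - 0 = 8.00
OB = -1600 * 8.00 / 40 = -320.00%


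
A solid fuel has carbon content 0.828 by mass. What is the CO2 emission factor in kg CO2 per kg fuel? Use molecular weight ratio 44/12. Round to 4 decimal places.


EF = C_frac * (M_CO2 / M_C)
EF = 0.828 * (44/12)
EF = 0.828 * 3.666667 = 3.0360 kg_CO2/kg_fuel


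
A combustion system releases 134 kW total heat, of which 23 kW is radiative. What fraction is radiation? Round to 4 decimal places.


f_rad = Q_rad / Q_total
f_rad = 23 / 134 = 0.1716


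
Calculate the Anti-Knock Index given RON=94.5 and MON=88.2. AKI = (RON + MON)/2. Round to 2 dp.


AKI = (RON + MON) / 2
AKI = (94.5 + 88.2) / 2
AKI = 182.7 / 2 = 91.35


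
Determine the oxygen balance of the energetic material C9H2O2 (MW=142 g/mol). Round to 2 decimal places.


OB = -1600 * (2C + H/2 - O) / MW
Inner = 2*9 + 2/2 - 2 = 17.00
OB = -1600 * 17.00 / 142 = -191.55%


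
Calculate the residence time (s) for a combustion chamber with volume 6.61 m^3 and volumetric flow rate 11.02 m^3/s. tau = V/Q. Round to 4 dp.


tau = V / Q_flow
tau = 6.61 / 11.02 = 0.5998 s


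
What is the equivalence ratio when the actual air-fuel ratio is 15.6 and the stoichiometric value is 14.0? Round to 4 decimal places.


phi = AFR_stoich / AFR_actual
phi = 14.0 / 15.6 = 0.8974


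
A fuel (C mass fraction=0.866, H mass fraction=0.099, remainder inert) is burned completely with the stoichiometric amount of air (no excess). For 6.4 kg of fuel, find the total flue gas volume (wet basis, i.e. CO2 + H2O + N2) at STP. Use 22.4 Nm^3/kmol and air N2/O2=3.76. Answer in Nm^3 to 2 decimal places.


Per kg fuel: CO2 = (C/12 kmol)*22.4 = (0.866/12)*22.4 = 1.61653 Nm^3
Per kg fuel: H2O = (H/2 kmol)*22.4 = (0.099/2)*22.4 = 1.10880 Nm^3
O2 needed per kg fuel = C/12 + H/4 = 0.866/12 + 0.099/4 = 0.09691667 kmol
Per kg fuel: N2 = O2*3.76*22.4 = 0.09691667*3.76*22.4 = 8.16271 Nm^3
Total per kg = 1.61653 + 1.10880 + 8.16271 = 10.88804 Nm^3
Total = 10.88804 * 6.4 = 69.68 Nm^3


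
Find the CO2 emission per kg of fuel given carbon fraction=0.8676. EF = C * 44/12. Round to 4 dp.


EF = C_frac * (M_CO2 / M_C)
EF = 0.8676 * (44/12)
EF = 0.8676 * 3.666667 = 3.1812 kg_CO2/kg_fuel


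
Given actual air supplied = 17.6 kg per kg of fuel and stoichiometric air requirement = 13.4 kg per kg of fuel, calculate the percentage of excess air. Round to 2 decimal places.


Excess air = actual - stoichiometric = 17.6 - 13.4 = 4.20 kg/kg fuel
Excess air % = (excess / stoich) * 100 = (4.20 / 13.4) * 100 = 31.34%


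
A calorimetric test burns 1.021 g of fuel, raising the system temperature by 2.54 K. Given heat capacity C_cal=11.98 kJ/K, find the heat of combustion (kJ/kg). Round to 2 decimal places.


Hc = C_cal * delta_T / m_fuel
Q_released = 11.98 * 2.54 = 30.4292 kJ
m_fuel = 1.021 g = 1.021/1000 kg = 0.001021 kg
Hc = 30.4292 / 0.001021 = 29803.33 kJ/kg


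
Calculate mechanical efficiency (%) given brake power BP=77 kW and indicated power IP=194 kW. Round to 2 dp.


eta_mech = (BP / IP) * 100
Ratio = 77 / 194 = 0.3969
eta_mech = 0.3969 * 100 = 39.69%


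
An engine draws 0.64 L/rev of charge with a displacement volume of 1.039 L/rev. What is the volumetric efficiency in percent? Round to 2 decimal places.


eta_v = (V_actual / V_disp) * 100
Ratio = 0.64 / 1.039 = 0.6160
eta_v = 0.6160 * 100 = 61.60%


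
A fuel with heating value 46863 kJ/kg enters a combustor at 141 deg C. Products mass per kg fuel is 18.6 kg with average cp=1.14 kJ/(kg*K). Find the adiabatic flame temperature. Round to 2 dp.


T_ad = T_in + Hc / (m_p * cp)
Denominator = 18.6 * 1.14 = 21.2040
Temperature rise = 46863 / 21.2040 = 2210.10 K
T_ad = 141 + 2210.10 = 2351.10 deg C


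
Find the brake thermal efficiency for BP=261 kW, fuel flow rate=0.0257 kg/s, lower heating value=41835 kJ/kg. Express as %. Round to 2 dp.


eta_BTE = (BP / (mf * LHV)) * 100
Denominator = 0.0257 * 41835 = 1075.1595 kW
eta_BTE = (261 / 1075.1595) * 100 = 24.28%


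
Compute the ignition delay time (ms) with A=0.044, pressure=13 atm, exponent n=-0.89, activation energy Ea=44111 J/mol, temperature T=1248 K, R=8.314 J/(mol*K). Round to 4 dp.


tau = A * P^n * exp(Ea/(R*T))
P^n = 13^(-0.89) = 0.10199771
Ea/(R*T) = 44111/(8.314*1248) = 4.251305
exp(Ea/(R*T)) = 70.196983
tau = 0.044 * 0.10199771 * 70.196983 = 0.3150 ms


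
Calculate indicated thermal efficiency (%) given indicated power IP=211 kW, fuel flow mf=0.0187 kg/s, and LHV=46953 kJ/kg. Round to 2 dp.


eta_ith = (IP / (mf * LHV)) * 100
Denominator = 0.0187 * 46953 = 878.0211 kW
eta_ith = (211 / 878.0211) * 100 = 24.03%


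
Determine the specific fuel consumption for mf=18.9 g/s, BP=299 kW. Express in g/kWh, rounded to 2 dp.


SFC = (mf / BP) * 3600
Rate = 18.9 / 299 = 0.063211 g/(s*kW)
SFC = 0.063211 * 3600 = 227.56 g/kWh


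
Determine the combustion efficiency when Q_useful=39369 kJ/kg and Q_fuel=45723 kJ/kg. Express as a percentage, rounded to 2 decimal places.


Efficiency = (Q_useful / Q_fuel) * 100
Efficiency = (39369 / 45723) * 100
Efficiency = 0.8610 * 100 = 86.10%


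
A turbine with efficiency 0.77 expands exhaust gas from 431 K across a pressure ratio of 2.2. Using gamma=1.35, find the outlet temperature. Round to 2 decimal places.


T_out = T_in * (1 - eta * (1 - PR^(-(gamma-1)/gamma)))
Exponent = -(1.35-1)/1.35 = -0.25925926
PR^exp = 2.2^(-0.25925926) = 0.81512413
Factor = 1 - 0.77*(1 - 0.81512413) = 0.85764558
T_out = 431 * 0.85764558 = 369.65 K


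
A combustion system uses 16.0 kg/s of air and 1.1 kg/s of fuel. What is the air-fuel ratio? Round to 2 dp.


AFR = m_air / m_fuel
AFR = 16.0 / 1.1 = 14.55


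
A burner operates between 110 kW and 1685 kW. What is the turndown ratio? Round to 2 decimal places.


TDR = Q_max / Q_min
TDR = 1685 / 110 = 15.32


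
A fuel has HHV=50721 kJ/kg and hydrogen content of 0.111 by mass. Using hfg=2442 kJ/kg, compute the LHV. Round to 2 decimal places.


LHV = HHV - hfg * 9 * H
Water correction = 2442 * 9 * 0.111 = 2439.558 kJ/kg
LHV = 50721 - 2439.558 = 48281.44 kJ/kg


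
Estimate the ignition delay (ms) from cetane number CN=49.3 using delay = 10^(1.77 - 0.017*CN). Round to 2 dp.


delay = 10^(1.77 - 0.017*CN)
Exponent = 1.77 - 0.017*49.3 = 0.9319
delay = 10^0.9319 = 8.55 ms


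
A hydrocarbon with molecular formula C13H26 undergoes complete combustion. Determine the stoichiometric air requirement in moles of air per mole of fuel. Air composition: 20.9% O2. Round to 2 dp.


Balanced combustion: C13H26 + 19.5 O2 -> 13 CO2 + 13 H2O
O2 needed = C + H/4 = 13 + 26/4 = 19.50 moles
Air moles = O2 / 0.209 = 19.50 / 0.209 = 93.30 moles air


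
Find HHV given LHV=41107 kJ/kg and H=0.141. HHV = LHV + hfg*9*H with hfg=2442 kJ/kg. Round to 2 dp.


HHV = LHV + hfg * 9 * H
Water addition = 2442 * 9 * 0.141 = 3098.898 kJ/kg
HHV = 41107 + 3098.898 = 44205.90 kJ/kg


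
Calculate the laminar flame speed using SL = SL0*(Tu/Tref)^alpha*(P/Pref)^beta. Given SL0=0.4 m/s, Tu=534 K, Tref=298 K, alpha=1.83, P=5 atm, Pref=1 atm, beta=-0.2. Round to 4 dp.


SL = SL0 * (Tu/Tref)^alpha * (P/Pref)^beta
T ratio = 534/298 = 1.79194631
(T ratio)^alpha = 1.79194631^1.83 = 2.907935
(P/Pref)^beta = 5^(-0.2) = 0.724780
SL = 0.4 * 2.907935 * 0.724780 = 0.8430 m/s


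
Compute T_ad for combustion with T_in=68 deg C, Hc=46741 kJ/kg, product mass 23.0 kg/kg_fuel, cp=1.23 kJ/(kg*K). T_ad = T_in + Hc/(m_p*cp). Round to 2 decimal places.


T_ad = T_in + Hc / (m_p * cp)
Denominator = 23.0 * 1.23 = 28.2900
Temperature rise = 46741 / 28.2900 = 1652.21 K
T_ad = 68 + 1652.21 = 1720.21 deg C


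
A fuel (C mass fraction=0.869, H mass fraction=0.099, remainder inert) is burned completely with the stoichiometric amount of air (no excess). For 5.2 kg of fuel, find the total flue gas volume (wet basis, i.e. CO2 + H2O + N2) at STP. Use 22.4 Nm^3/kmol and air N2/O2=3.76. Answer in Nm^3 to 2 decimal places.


Per kg fuel: CO2 = (C/12 kmol)*22.4 = (0.869/12)*22.4 = 1.62213 Nm^3
Per kg fuel: H2O = (H/2 kmol)*22.4 = (0.099/2)*22.4 = 1.10880 Nm^3
O2 needed per kg fuel = C/12 + H/4 = 0.869/12 + 0.099/4 = 0.09716667 kmol
Per kg fuel: N2 = O2*3.76*22.4 = 0.09716667*3.76*22.4 = 8.18377 Nm^3
Total per kg = 1.62213 + 1.10880 + 8.18377 = 10.91470 Nm^3
Total = 10.91470 * 5.2 = 56.76 Nm^3


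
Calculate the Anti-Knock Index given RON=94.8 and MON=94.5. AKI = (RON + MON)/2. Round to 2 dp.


AKI = (RON + MON) / 2
AKI = (94.8 + 94.5) / 2
AKI = 189.3 / 2 = 94.65


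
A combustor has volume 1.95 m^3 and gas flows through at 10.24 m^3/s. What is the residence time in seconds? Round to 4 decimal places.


tau = V / Q_flow
tau = 1.95 / 10.24 = 0.1904 s


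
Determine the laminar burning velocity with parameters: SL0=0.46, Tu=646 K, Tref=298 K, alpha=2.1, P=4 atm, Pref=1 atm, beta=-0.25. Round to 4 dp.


SL = SL0 * (Tu/Tref)^alpha * (P/Pref)^beta
T ratio = 646/298 = 2.16778523
(T ratio)^alpha = 2.16778523^2.1 = 5.077315
(P/Pref)^beta = 4^(-0.25) = 0.707107
SL = 0.46 * 5.077315 * 0.707107 = 1.6515 m/s


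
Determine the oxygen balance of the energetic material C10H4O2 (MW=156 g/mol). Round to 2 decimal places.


OB = -1600 * (2C + H/2 - O) / MW
Inner = 2*10 + 4/2 - 2 = 20.00
OB = -1600 * 20.00 / 156 = -205.13%


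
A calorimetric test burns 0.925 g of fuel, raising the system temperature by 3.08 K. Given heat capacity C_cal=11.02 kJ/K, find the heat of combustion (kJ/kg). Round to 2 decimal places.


Hc = C_cal * delta_T / m_fuel
Q_released = 11.02 * 3.08 = 33.9416 kJ
m_fuel = 0.925 g = 0.925/1000 kg = 0.000925 kg
Hc = 33.9416 / 0.000925 = 36693.62 kJ/kg


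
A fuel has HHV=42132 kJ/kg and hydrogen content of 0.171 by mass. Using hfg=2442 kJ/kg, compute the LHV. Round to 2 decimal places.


LHV = HHV - hfg * 9 * H
Water correction = 2442 * 9 * 0.171 = 3758.238 kJ/kg
LHV = 42132 - 3758.238 = 38373.76 kJ/kg


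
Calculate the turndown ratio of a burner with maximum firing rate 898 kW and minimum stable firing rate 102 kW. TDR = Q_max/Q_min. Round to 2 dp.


TDR = Q_max / Q_min
TDR = 898 / 102 = 8.80


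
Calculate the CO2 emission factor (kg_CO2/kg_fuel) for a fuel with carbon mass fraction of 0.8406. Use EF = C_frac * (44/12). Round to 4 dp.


EF = C_frac * (M_CO2 / M_C)
EF = 0.8406 * (44/12)
EF = 0.8406 * 3.666667 = 3.0822 kg_CO2/kg_fuel


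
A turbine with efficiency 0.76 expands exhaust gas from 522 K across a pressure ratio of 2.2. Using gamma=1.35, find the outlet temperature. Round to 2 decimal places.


T_out = T_in * (1 - eta * (1 - PR^(-(gamma-1)/gamma)))
Exponent = -(1.35-1)/1.35 = -0.25925926
PR^exp = 2.2^(-0.25925926) = 0.81512413
Factor = 1 - 0.76*(1 - 0.81512413) = 0.85949434
T_out = 522 * 0.85949434 = 448.66 K


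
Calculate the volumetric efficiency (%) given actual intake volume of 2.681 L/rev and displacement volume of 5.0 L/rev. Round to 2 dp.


eta_v = (V_actual / V_disp) * 100
Ratio = 2.681 / 5.0 = 0.5362
eta_v = 0.5362 * 100 = 53.62%


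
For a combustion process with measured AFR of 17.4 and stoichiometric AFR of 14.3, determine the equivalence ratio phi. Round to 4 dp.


phi = AFR_stoich / AFR_actual
phi = 14.3 / 17.4 = 0.8218


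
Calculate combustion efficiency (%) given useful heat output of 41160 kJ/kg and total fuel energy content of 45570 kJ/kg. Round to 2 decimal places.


Efficiency = (Q_useful / Q_fuel) * 100
Efficiency = (41160 / 45570) * 100
Efficiency = 0.9032 * 100 = 90.32%


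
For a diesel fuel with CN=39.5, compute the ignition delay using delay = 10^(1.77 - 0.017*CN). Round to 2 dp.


delay = 10^(1.77 - 0.017*CN)
Exponent = 1.77 - 0.017*39.5 = 1.0985
delay = 10^1.0985 = 12.55 ms


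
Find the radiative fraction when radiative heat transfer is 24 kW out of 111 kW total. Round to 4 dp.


f_rad = Q_rad / Q_total
f_rad = 24 / 111 = 0.2162


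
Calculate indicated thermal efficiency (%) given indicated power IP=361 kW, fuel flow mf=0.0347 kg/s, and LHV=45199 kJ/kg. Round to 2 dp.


eta_ith = (IP / (mf * LHV)) * 100
Denominator = 0.0347 * 45199 = 1568.4053 kW
eta_ith = (361 / 1568.4053) * 100 = 23.02%


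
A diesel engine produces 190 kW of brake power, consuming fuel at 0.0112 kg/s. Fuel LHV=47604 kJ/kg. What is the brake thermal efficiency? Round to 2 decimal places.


eta_BTE = (BP / (mf * LHV)) * 100
Denominator = 0.0112 * 47604 = 533.1648 kW
eta_BTE = (190 / 533.1648) * 100 = 35.64%


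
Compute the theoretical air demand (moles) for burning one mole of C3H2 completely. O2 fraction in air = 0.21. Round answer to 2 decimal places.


Balanced combustion: C3H2 + 3.5 O2 -> 3 CO2 + 1 H2O
O2 needed = C + H/4 = 3 + 2/4 = 3.50 moles
Air moles = O2 / 0.21 = 3.50 / 0.21 = 16.67 moles air


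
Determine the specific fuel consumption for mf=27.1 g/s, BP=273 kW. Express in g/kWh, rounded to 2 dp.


SFC = (mf / BP) * 3600
Rate = 27.1 / 273 = 0.099267 g/(s*kW)
SFC = 0.099267 * 3600 = 357.36 g/kWh


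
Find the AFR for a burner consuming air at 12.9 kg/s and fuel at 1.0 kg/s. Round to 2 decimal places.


AFR = m_air / m_fuel
AFR = 12.9 / 1.0 = 12.90


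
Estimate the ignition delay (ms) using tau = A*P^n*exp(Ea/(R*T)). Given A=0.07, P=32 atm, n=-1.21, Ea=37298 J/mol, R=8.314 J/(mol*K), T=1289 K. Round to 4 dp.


tau = A * P^n * exp(Ea/(R*T))
P^n = 32^(-1.21) = 0.01509276
Ea/(R*T) = 37298/(8.314*1289) = 3.480347
exp(Ea/(R*T)) = 32.471003
tau = 0.07 * 0.01509276 * 32.471003 = 0.0343 ms


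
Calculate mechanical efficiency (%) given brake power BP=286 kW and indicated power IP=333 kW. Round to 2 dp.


eta_mech = (BP / IP) * 100
Ratio = 286 / 333 = 0.8589
eta_mech = 0.8589 * 100 = 85.89%


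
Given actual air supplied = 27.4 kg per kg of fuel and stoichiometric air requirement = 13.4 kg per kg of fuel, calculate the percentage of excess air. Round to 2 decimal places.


Excess air = actual - stoichiometric = 27.4 - 13.4 = 14.00 kg/kg fuel
Excess air % = (excess / stoich) * 100 = (14.00 / 13.4) * 100 = 104.48%
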